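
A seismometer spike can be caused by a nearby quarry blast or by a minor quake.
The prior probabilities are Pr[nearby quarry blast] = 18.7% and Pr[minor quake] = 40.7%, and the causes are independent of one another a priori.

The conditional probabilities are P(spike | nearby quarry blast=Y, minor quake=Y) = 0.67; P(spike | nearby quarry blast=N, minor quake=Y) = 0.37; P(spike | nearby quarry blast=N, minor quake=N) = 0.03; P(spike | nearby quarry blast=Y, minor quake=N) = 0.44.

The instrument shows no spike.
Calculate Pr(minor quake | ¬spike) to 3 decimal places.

Sum P(¬spike|·) weighted by the priors over the 4 (nearby quarry blast, minor quake) configurations:
  P(¬spike) = 0.97*0.813*0.593 + 0.63*0.813*0.407 + 0.56*0.187*0.593 + 0.33*0.187*0.407
        = 0.467646 + 0.208461 + 0.062099 + 0.025116 = 0.763322
Configurations with minor quake contribute 0.233577, so
  P(minor quake | ¬spike) = 0.233577 / 0.763322 ≈ 0.306

Pr(minor quake | ¬spike) ≈ 0.306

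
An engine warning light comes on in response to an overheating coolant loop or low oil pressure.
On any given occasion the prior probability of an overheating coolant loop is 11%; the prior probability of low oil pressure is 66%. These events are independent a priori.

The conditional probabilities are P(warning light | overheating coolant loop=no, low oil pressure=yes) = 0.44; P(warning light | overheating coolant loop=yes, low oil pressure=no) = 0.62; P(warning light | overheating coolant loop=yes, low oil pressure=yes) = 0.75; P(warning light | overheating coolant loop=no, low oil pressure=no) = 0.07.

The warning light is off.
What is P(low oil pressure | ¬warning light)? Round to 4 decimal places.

P(¬warning light) = 0.93*0.89*0.34 + 0.56*0.89*0.66 + 0.38*0.11*0.34 + 0.25*0.11*0.66 = 0.281418 + 0.328944 + 0.014212 + 0.018150 = 0.642724
The low oil pressure-present share is 0.328944 + 0.018150 = 0.347094.
P(low oil pressure | ¬warning light) = 0.347094 / 0.642724 ≈ 0.5400

P(low oil pressure | ¬warning light) ≈ 0.5400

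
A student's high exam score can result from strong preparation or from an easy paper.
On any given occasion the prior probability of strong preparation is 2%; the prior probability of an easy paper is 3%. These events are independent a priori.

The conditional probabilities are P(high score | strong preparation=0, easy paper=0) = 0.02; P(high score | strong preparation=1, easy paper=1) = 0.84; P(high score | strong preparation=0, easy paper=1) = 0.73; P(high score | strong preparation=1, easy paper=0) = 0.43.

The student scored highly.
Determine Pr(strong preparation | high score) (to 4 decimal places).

Enumerate the 4 (strong preparation, easy paper) configurations and weight by the priors:
  P(high score) = 0.02*0.98*0.97 + 0.73*0.98*0.03 + 0.43*0.02*0.97 + 0.84*0.02*0.03
        = 0.019012 + 0.021462 + 0.008342 + 0.000504 = 0.049320
The terms with strong preparation present sum to 0.008846, so
  P(strong preparation | high score) = 0.008846 / 0.049320 ≈ 0.1794

Pr(strong preparation | high score) ≈ 0.1794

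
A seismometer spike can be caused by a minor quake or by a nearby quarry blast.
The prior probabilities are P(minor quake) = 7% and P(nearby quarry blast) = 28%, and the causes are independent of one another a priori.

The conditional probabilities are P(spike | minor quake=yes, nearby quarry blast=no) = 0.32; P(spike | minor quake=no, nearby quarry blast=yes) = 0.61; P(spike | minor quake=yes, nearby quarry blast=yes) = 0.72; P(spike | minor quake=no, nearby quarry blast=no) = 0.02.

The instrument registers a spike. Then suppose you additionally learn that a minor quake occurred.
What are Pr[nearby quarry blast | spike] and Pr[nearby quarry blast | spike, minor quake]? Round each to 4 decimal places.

For the numerator, keep only nearby quarry blast=true terms: 0.158844 + 0.014112 = 0.172956
Denominator P(spike): 0.02·0.93·0.72 + 0.61·0.93·0.28 + 0.32·0.07·0.72 + 0.72·0.07·0.28 = 0.202476
P(nearby quarry blast | spike) = 0.172956/0.202476 ≈ 0.8542

With the extra evidence:
Sum P(spike|·) weighted by the priors over both values of nearby quarry blast:
  P(spike | minor quake) = 0.32·0.72 + 0.72·0.28
        = 0.230400 + 0.201600 = 0.432000
Keeping only the nearby quarry blast-present terms gives 0.201600, so
  P(nearby quarry blast | spike, minor quake) = 0.201600 / 0.432000 ≈ 0.4667
— minor quake explains away the evidence for nearby quarry blast.

Pr[nearby quarry blast | spike] ≈ 0.8542; Pr[nearby quarry blast | spike, minor quake] ≈ 0.4667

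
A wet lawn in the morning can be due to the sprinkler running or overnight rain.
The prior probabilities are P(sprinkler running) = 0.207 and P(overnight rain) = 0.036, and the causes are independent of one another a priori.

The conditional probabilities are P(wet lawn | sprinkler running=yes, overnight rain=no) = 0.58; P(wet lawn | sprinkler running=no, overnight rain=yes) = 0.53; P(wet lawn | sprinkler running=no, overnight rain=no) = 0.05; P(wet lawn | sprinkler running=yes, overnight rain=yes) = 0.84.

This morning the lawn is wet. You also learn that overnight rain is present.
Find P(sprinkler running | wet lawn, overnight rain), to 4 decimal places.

Weight on sprinkler running=true, given the evidence: 0.84×0.207 = 0.173880
Normalizer over all consistent configurations: 0.53×0.793 + 0.84×0.207 = 0.594170
P(sprinkler running | wet lawn, overnight rain) = 0.173880/0.594170 ≈ 0.2926

P(sprinkler running | wet lawn, overnight rain) ≈ 0.2926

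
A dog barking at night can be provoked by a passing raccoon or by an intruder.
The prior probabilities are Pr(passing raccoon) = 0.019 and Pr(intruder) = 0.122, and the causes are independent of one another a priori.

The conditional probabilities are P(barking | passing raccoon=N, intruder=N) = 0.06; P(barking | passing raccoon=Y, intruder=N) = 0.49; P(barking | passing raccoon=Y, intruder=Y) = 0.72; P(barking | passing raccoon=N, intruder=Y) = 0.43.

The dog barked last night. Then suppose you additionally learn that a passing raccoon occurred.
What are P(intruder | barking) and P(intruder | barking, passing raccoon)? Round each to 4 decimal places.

P(intruder | barking) ≈ 0.4703; P(intruder | barking, passing raccoon) ≈ 0.1696

By total probability over the 4 (passing raccoon, intruder) configurations:
  P(barking) = 0.06·0.981·0.878 + 0.43·0.981·0.122 + 0.49·0.019·0.878 + 0.72·0.019·0.122
        = 0.051679 + 0.051463 + 0.008174 + 0.001669 = 0.112985
The terms with intruder present sum to 0.053132, so
  P(intruder | barking) = 0.053132 / 0.112985 ≈ 0.4703

Now condition on the additional information:
P(barking | passing raccoon) = 0.49×0.878 + 0.72×0.122 = 0.430220 + 0.087840 = 0.518060
Restricting to configurations with intruder present: 0.72×0.122 = 0.087840.
P(intruder | barking, passing raccoon) = 0.087840 / 0.518060 ≈ 0.1696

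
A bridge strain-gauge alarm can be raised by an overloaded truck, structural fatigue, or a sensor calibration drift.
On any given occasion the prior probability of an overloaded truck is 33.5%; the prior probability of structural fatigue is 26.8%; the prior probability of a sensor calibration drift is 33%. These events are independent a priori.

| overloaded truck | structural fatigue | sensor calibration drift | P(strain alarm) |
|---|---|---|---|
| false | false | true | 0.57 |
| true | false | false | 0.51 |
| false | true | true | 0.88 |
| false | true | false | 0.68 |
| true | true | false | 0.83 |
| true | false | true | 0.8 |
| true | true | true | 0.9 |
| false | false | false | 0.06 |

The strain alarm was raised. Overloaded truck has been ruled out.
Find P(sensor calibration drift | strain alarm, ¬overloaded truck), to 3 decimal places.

P(sensor calibration drift | strain alarm, ¬overloaded truck) ≈ 0.587

For the numerator, keep only sensor calibration drift=true terms: 0.137689 + 0.077827 = 0.215516
Normalizer over all consistent configurations: 0.06*0.732*0.67 + 0.57*0.732*0.33 + 0.68*0.268*0.67 + 0.88*0.268*0.33 = 0.367043
P(sensor calibration drift | strain alarm, ¬overloaded truck) = 0.215516/0.367043 ≈ 0.587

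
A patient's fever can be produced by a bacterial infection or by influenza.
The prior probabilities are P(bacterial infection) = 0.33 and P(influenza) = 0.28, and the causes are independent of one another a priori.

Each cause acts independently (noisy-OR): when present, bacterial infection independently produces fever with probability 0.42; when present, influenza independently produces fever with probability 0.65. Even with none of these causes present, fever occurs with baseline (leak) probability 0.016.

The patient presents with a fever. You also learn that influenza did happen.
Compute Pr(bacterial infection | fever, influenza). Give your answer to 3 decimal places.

Under noisy-OR, P(fever | causes) = 1 − (1−0.016)·∏(1−qᵢ) over the active causes.
P(fever | influenza) = 0.6556·0.67 + 0.800248·0.33 = 0.439252 + 0.264082 = 0.703334
Restricting to configurations with bacterial infection present: 0.800248·0.33 = 0.264082.
Hence the posterior is 0.264082/0.703334 ≈ 0.375.

Pr(bacterial infection | fever, influenza) ≈ 0.375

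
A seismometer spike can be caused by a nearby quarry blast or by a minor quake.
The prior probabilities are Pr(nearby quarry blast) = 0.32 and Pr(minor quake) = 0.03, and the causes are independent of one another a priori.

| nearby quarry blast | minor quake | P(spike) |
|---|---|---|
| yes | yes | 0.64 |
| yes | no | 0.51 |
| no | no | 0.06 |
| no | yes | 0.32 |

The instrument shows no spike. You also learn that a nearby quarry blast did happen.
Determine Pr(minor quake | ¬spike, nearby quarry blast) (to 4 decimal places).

Pr(minor quake | ¬spike, nearby quarry blast) ≈ 0.0222

P(¬spike | nearby quarry blast) = 0.49*0.97 + 0.36*0.03 = 0.475300 + 0.010800 = 0.486100
The minor quake-present share is 0.36*0.03 = 0.010800.
Hence the posterior is 0.010800/0.486100 ≈ 0.0222.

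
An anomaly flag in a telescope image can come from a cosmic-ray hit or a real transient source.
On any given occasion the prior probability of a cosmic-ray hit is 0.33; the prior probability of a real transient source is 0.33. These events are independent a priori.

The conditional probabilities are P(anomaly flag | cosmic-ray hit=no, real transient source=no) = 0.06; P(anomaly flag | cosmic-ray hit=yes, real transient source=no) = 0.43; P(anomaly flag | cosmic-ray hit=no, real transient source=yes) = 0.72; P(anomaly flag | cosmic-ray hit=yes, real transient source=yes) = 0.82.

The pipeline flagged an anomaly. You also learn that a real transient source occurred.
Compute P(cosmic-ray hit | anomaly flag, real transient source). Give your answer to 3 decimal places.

P(cosmic-ray hit | anomaly flag, real transient source) ≈ 0.359

Weight on cosmic-ray hit=true, given the evidence: 0.82*0.33 = 0.270600
Denominator P(anomaly flag | real transient source): 0.72*0.67 + 0.82*0.33 = 0.753000
P(cosmic-ray hit | anomaly flag, real transient source) = 0.270600/0.753000 ≈ 0.359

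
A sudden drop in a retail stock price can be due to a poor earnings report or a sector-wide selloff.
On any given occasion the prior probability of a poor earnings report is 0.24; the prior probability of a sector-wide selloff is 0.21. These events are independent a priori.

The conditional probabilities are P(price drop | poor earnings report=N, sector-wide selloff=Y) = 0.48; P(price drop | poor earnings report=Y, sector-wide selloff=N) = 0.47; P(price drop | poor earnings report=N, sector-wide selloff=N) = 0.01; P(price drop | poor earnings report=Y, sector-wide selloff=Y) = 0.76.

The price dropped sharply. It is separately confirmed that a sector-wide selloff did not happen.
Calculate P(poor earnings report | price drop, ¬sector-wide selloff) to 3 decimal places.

P(poor earnings report | price drop, ¬sector-wide selloff) ≈ 0.937

P(price drop | ¬sector-wide selloff) = 0.01*0.76 + 0.47*0.24 = 0.007600 + 0.112800 = 0.120400
Restricting to configurations with poor earnings report present: 0.47*0.24 = 0.112800.
Hence the posterior is 0.112800/0.120400 ≈ 0.937.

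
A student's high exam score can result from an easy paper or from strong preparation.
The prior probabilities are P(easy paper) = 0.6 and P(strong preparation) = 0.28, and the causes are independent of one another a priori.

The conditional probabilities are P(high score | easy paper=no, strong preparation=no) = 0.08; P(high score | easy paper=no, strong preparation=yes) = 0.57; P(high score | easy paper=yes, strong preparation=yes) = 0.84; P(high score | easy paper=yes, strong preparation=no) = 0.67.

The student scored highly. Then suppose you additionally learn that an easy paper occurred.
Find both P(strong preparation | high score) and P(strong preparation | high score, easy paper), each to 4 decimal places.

P(strong preparation | high score) ≈ 0.3961; P(strong preparation | high score, easy paper) ≈ 0.3278

For the numerator, keep only strong preparation=true terms: 0.063840 + 0.141120 = 0.204960
Denominator P(high score): 0.08×0.4×0.72 + 0.57×0.4×0.28 + 0.67×0.6×0.72 + 0.84×0.6×0.28 = 0.517440
P(strong preparation | high score) = 0.204960/0.517440 ≈ 0.3961

Now also conditioning on easy paper=true:
Numerator (weight on configurations with strong preparation): 0.84×0.28 = 0.235200
Normalizer over all consistent configurations: 0.67×0.72 + 0.84×0.28 = 0.717600
Posterior = 0.235200 / 0.717600 ≈ 0.3278
— easy paper explains away the evidence for strong preparation.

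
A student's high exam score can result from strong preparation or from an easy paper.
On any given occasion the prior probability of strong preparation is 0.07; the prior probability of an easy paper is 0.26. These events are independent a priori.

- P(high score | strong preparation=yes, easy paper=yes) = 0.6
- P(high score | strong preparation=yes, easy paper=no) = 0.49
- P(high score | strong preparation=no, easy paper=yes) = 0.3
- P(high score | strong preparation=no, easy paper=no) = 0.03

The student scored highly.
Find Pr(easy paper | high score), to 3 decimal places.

By total probability over the 4 (strong preparation, easy paper) configurations:
  P(high score) = 0.03×0.93×0.74 + 0.3×0.93×0.26 + 0.49×0.07×0.74 + 0.6×0.07×0.26
        = 0.020646 + 0.072540 + 0.025382 + 0.010920 = 0.129488
The terms with easy paper present sum to 0.083460, so
  P(easy paper | high score) = 0.083460 / 0.129488 ≈ 0.645

Pr(easy paper | high score) ≈ 0.645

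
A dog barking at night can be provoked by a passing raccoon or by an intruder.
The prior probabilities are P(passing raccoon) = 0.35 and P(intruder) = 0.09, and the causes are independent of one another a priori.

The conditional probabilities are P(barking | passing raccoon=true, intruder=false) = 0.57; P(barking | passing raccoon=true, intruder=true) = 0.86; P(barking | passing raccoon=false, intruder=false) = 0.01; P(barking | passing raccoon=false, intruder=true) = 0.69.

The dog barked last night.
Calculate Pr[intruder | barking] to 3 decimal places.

Pr[intruder | barking] ≈ 0.265

Enumerate the 4 (passing raccoon, intruder) configurations and weight by the priors:
  P(barking) = 0.01·0.65·0.91 + 0.69·0.65·0.09 + 0.57·0.35·0.91 + 0.86·0.35·0.09
        = 0.005915 + 0.040365 + 0.181545 + 0.027090 = 0.254915
Configurations with intruder contribute 0.067455, so
  P(intruder | barking) = 0.067455 / 0.254915 ≈ 0.265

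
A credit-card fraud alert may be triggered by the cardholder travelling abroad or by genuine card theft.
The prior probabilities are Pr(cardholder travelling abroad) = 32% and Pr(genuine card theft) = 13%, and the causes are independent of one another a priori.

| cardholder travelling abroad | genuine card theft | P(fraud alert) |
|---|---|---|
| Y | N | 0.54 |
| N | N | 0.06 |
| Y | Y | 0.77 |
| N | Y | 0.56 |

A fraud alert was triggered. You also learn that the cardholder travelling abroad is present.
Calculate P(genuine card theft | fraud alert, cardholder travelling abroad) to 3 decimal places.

By total probability over both values of genuine card theft:
  P(fraud alert | cardholder travelling abroad) = 0.54*0.87 + 0.77*0.13
        = 0.469800 + 0.100100 = 0.569900
The terms with genuine card theft present sum to 0.100100, so
  P(genuine card theft | fraud alert, cardholder travelling abroad) = 0.100100 / 0.569900 ≈ 0.176

P(genuine card theft | fraud alert, cardholder travelling abroad) ≈ 0.176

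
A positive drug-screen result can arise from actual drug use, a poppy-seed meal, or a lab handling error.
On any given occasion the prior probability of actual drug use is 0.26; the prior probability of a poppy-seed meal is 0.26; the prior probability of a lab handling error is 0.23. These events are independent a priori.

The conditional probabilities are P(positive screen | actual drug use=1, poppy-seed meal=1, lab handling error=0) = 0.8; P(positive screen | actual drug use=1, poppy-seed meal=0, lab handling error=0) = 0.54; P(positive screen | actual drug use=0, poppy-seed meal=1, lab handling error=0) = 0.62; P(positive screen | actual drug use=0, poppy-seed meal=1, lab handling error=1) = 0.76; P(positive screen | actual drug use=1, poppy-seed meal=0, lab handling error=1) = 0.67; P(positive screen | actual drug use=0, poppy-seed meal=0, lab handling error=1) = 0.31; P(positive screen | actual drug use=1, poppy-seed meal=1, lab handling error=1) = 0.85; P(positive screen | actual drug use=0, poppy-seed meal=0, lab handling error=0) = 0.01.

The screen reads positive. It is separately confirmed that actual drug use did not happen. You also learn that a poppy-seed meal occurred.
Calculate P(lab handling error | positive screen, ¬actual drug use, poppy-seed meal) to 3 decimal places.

P(lab handling error | positive screen, ¬actual drug use, poppy-seed meal) ≈ 0.268

Enumerate both values of lab handling error and weight by the priors:
  P(positive screen | ¬actual drug use, poppy-seed meal) = 0.62*0.77 + 0.76*0.23
        = 0.477400 + 0.174800 = 0.652200
The terms with lab handling error present sum to 0.174800, so
  P(lab handling error | positive screen, ¬actual drug use, poppy-seed meal) = 0.174800 / 0.652200 ≈ 0.268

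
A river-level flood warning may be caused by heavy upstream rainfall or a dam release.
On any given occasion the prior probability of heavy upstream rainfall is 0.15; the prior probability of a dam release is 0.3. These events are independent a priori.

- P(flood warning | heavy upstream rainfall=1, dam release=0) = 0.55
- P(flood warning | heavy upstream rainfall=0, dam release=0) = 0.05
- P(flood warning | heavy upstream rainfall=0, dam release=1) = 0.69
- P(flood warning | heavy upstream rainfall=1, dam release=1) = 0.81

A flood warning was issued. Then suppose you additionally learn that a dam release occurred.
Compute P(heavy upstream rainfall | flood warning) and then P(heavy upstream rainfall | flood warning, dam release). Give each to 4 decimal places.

P(heavy upstream rainfall | flood warning) ≈ 0.3141; P(heavy upstream rainfall | flood warning, dam release) ≈ 0.1716

Enumerate the 4 (heavy upstream rainfall, dam release) configurations and weight by the priors:
  P(flood warning) = 0.05*0.85*0.7 + 0.69*0.85*0.3 + 0.55*0.15*0.7 + 0.81*0.15*0.3
        = 0.029750 + 0.175950 + 0.057750 + 0.036450 = 0.299900
Configurations with heavy upstream rainfall contribute 0.094200, so
  P(heavy upstream rainfall | flood warning) = 0.094200 / 0.299900 ≈ 0.3141

With the extra evidence:
By total probability over both values of heavy upstream rainfall:
  P(flood warning | dam release) = 0.69·0.85 + 0.81·0.15
        = 0.586500 + 0.121500 = 0.708000
Keeping only the heavy upstream rainfall-present terms gives 0.121500, so
  P(heavy upstream rainfall | flood warning, dam release) = 0.121500 / 0.708000 ≈ 0.1716
This is intercausal reasoning (explaining away): once dam release accounts for the flood warning, heavy upstream rainfall becomes less likely.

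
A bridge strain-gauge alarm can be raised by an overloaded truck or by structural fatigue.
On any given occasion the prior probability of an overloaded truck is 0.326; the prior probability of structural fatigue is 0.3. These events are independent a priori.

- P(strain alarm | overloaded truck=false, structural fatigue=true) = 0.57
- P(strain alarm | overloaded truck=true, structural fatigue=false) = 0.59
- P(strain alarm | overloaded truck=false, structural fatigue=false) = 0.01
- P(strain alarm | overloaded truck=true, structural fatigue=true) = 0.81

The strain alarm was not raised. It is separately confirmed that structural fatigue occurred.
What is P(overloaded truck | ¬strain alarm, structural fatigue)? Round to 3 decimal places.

P(overloaded truck | ¬strain alarm, structural fatigue) ≈ 0.176

Enumerate both values of overloaded truck and weight by the priors:
  P(¬strain alarm | structural fatigue) = 0.43·0.674 + 0.19·0.326
        = 0.289820 + 0.061940 = 0.351760
Keeping only the overloaded truck-present terms gives 0.061940, so
  P(overloaded truck | ¬strain alarm, structural fatigue) = 0.061940 / 0.351760 ≈ 0.176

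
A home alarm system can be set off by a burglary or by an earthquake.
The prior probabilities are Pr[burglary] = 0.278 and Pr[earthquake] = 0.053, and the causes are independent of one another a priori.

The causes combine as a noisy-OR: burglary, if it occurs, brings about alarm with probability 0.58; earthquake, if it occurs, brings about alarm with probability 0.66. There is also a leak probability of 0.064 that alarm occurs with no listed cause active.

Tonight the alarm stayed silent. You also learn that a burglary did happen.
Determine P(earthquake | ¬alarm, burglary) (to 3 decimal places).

Under noisy-OR, P(alarm | causes) = 1 − (1−0.064)·∏(1−qᵢ) over the active causes.
Weight on earthquake=true, given the evidence: 0.133661·0.053 = 0.007084
Normalizer over all consistent configurations: 0.39312·0.947 + 0.133661·0.053 = 0.379369
P(earthquake | ¬alarm, burglary) = 0.007084/0.379369 ≈ 0.019

P(earthquake | ¬alarm, burglary) ≈ 0.019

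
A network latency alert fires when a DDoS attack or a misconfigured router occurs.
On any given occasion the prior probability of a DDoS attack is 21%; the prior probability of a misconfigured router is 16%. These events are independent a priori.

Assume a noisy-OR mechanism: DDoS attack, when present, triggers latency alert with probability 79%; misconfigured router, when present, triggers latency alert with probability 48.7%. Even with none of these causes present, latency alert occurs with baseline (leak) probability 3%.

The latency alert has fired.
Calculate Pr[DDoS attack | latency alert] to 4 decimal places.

Under noisy-OR, P(latency alert | causes) = 1 − (1−0.03)·∏(1−qᵢ) over the active causes.
P(latency alert) = 0.03·0.79·0.84 + 0.50239·0.79·0.16 + 0.7963·0.21·0.84 + 0.895502·0.21·0.16 = 0.019908 + 0.063502 + 0.140467 + 0.030089 = 0.253966
Restricting to configurations with DDoS attack present: 0.140467 + 0.030089 = 0.170556.
So P(DDoS attack | latency alert) = 0.170556/0.253966 ≈ 0.6716.

Pr[DDoS attack | latency alert] ≈ 0.6716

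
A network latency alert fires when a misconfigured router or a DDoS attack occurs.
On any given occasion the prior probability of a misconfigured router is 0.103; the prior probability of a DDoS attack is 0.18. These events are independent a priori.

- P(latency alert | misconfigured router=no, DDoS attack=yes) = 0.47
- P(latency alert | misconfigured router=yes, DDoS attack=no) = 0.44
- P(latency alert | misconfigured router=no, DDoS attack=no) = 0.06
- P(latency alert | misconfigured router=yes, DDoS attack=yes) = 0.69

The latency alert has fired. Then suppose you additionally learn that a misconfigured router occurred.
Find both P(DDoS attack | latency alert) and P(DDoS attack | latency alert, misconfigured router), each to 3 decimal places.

P(latency alert) = 0.06*0.897*0.82 + 0.47*0.897*0.18 + 0.44*0.103*0.82 + 0.69*0.103*0.18 = 0.044132 + 0.075886 + 0.037162 + 0.012793 = 0.169973
Restricting to configurations with DDoS attack present: 0.075886 + 0.012793 = 0.088679.
Hence the posterior is 0.088679/0.169973 ≈ 0.522.

Now condition on the additional information:
Sum P(latency alert|·) weighted by the priors over both values of DDoS attack:
  P(latency alert | misconfigured router) = 0.44×0.82 + 0.69×0.18
        = 0.360800 + 0.124200 = 0.485000
Keeping only the DDoS attack-present terms gives 0.124200, so
  P(DDoS attack | latency alert, misconfigured router) = 0.124200 / 0.485000 ≈ 0.256

P(DDoS attack | latency alert) ≈ 0.522; P(DDoS attack | latency alert, misconfigured router) ≈ 0.256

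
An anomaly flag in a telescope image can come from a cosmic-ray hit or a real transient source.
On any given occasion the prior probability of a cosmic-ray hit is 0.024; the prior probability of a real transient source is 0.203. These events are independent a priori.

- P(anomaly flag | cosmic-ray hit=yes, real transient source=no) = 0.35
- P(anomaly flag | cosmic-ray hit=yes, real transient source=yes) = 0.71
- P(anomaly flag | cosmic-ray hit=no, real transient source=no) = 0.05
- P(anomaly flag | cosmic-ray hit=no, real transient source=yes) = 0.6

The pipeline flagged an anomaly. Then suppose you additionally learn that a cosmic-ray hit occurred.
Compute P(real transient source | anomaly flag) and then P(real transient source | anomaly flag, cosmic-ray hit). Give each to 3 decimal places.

P(anomaly flag) = 0.05×0.976×0.797 + 0.6×0.976×0.203 + 0.35×0.024×0.797 + 0.71×0.024×0.203 = 0.038894 + 0.118877 + 0.006695 + 0.003459 = 0.167925
The real transient source-present share is 0.118877 + 0.003459 = 0.122336.
P(real transient source | anomaly flag) = 0.122336 / 0.167925 ≈ 0.729

Now condition on the additional information:
For the numerator, keep only real transient source=true terms: 0.71×0.203 = 0.144130
The normalizing constant is 0.35×0.797 + 0.71×0.203 = 0.423080
P(real transient source | anomaly flag, cosmic-ray hit) = 0.144130/0.423080 ≈ 0.341

P(real transient source | anomaly flag) ≈ 0.729; P(real transient source | anomaly flag, cosmic-ray hit) ≈ 0.341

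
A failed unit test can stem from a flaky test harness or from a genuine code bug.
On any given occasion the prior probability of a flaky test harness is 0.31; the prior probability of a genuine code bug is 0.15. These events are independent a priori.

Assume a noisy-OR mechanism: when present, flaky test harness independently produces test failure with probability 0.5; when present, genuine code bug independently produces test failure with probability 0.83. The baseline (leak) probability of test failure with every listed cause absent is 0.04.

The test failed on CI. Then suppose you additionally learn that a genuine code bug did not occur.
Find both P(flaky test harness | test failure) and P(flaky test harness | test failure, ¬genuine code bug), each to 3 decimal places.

Under noisy-OR, P(test failure | causes) = 1 − (1−0.04)·∏(1−qᵢ) over the active causes.
Weight on flaky test harness=true, given the evidence: 0.137020 + 0.042706 = 0.179726
Denominator P(test failure): 0.04*0.69*0.85 + 0.8368*0.69*0.15 + 0.52*0.31*0.85 + 0.9184*0.31*0.15 = 0.289795
P(flaky test harness | test failure) = 0.179726/0.289795 ≈ 0.620

Now also conditioning on genuine code bug≠true:
P(test failure | ¬genuine code bug) = 0.04×0.69 + 0.52×0.31 = 0.027600 + 0.161200 = 0.188800
Of this, 0.161200 comes from 0.52×0.31 (the flaky test harness=true cases).
P(flaky test harness | test failure, ¬genuine code bug) = 0.161200 / 0.188800 ≈ 0.854
With genuine code bug excluded, flaky test harness must carry more of the explanatory weight for the test failure.

P(flaky test harness | test failure) ≈ 0.620; P(flaky test harness | test failure, ¬genuine code bug) ≈ 0.854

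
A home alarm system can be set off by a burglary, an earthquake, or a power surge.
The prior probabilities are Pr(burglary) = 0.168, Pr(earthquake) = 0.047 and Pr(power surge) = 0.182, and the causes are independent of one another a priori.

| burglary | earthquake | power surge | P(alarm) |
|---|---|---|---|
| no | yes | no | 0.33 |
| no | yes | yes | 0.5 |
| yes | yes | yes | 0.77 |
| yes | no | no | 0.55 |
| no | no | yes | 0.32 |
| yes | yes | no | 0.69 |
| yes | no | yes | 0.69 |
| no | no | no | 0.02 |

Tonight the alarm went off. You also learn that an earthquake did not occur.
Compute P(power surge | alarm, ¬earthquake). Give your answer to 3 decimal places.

P(alarm | ¬earthquake) = 0.02×0.832×0.818 + 0.32×0.832×0.182 + 0.55×0.168×0.818 + 0.69×0.168×0.182 = 0.013612 + 0.048456 + 0.075583 + 0.021097 = 0.158748
Of this, 0.069553 comes from 0.048456 + 0.021097 (the power surge=true cases).
P(power surge | alarm, ¬earthquake) = 0.069553 / 0.158748 ≈ 0.438

P(power surge | alarm, ¬earthquake) ≈ 0.438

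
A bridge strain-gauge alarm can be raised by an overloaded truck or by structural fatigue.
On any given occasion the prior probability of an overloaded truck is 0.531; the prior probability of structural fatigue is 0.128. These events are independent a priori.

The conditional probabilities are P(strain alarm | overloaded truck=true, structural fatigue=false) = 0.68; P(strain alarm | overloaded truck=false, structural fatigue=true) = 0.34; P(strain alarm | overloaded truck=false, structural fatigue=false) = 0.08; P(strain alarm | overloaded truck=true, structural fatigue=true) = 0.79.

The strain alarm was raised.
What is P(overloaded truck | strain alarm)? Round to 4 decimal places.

P(overloaded truck | strain alarm) ≈ 0.8740

Weight on overloaded truck=true, given the evidence: 0.314862 + 0.053695 = 0.368557
Denominator P(strain alarm): 0.08·0.469·0.872 + 0.34·0.469·0.128 + 0.68·0.531·0.872 + 0.79·0.531·0.128 = 0.421685
P(overloaded truck | strain alarm) = 0.368557/0.421685 ≈ 0.8740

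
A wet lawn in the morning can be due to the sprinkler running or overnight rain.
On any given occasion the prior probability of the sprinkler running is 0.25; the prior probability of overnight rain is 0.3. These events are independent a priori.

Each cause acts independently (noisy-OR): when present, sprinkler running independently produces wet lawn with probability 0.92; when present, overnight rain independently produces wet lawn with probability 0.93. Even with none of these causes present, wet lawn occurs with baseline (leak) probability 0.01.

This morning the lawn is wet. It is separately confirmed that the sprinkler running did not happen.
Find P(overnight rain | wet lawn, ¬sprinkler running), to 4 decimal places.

Under noisy-OR, P(wet lawn | causes) = 1 − (1−0.01)·∏(1−qᵢ) over the active causes.
Weight on overnight rain=true, given the evidence: 0.9307×0.3 = 0.279210
Normalizer over all consistent configurations: 0.01×0.7 + 0.9307×0.3 = 0.286210
P(overnight rain | wet lawn, ¬sprinkler running) = 0.279210/0.286210 ≈ 0.9755

P(overnight rain | wet lawn, ¬sprinkler running) ≈ 0.9755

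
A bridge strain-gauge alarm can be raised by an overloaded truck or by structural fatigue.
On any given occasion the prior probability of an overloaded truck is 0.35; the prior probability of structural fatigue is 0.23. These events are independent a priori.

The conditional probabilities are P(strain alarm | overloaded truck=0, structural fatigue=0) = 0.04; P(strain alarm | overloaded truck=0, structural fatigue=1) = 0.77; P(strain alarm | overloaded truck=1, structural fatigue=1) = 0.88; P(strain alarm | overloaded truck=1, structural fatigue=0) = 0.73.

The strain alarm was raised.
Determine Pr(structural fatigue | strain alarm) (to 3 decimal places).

Sum P(strain alarm|·) weighted by the priors over the 4 (overloaded truck, structural fatigue) configurations:
  P(strain alarm) = 0.04·0.65·0.77 + 0.77·0.65·0.23 + 0.73·0.35·0.77 + 0.88·0.35·0.23
        = 0.020020 + 0.115115 + 0.196735 + 0.070840 = 0.402710
Keeping only the structural fatigue-present terms gives 0.185955, so
  P(structural fatigue | strain alarm) = 0.185955 / 0.402710 ≈ 0.462

Pr(structural fatigue | strain alarm) ≈ 0.462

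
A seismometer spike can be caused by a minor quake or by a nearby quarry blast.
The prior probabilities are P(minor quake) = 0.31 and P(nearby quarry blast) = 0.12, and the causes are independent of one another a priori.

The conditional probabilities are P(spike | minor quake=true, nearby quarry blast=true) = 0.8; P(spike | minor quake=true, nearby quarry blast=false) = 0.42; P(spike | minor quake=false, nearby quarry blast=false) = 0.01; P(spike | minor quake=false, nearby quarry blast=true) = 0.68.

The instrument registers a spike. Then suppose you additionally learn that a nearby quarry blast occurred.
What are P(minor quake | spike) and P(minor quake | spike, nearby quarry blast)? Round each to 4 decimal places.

P(minor quake | spike) ≈ 0.6982; P(minor quake | spike, nearby quarry blast) ≈ 0.3458

Enumerate the 4 (minor quake, nearby quarry blast) configurations and weight by the priors:
  P(spike) = 0.01×0.69×0.88 + 0.68×0.69×0.12 + 0.42×0.31×0.88 + 0.8×0.31×0.12
        = 0.006072 + 0.056304 + 0.114576 + 0.029760 = 0.206712
The terms with minor quake present sum to 0.144336, so
  P(minor quake | spike) = 0.144336 / 0.206712 ≈ 0.6982

With the extra evidence:
Sum P(spike|·) weighted by the priors over both values of minor quake:
  P(spike | nearby quarry blast) = 0.68·0.69 + 0.8·0.31
        = 0.469200 + 0.248000 = 0.717200
Keeping only the minor quake-present terms gives 0.248000, so
  P(minor quake | spike, nearby quarry blast) = 0.248000 / 0.717200 ≈ 0.3458
Conditioning on nearby quarry blast lowers the posterior on minor quake: the classic explaining-away effect in a common-effect structure.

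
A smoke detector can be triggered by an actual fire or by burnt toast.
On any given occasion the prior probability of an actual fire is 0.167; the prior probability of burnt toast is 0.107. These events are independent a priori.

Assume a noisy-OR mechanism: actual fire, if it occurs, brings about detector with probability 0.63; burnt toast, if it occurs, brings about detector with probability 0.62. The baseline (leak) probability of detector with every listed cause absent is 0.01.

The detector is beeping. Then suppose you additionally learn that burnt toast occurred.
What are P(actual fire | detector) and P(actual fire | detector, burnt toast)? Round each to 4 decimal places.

P(actual fire | detector) ≈ 0.6355; P(actual fire | detector, burnt toast) ≈ 0.2167

Under noisy-OR, P(detector | causes) = 1 − (1−0.01)·∏(1−qᵢ) over the active causes.
P(detector) = 0.01×0.833×0.893 + 0.6238×0.833×0.107 + 0.6337×0.167×0.893 + 0.860806×0.167×0.107 = 0.007439 + 0.055600 + 0.094504 + 0.015382 = 0.172925
Of this, 0.109886 comes from 0.094504 + 0.015382 (the actual fire=true cases).
Hence the posterior is 0.109886/0.172925 ≈ 0.6355.

With the extra evidence:
Sum P(detector|·) weighted by the priors over both values of actual fire:
  P(detector | burnt toast) = 0.6238*0.833 + 0.860806*0.167
        = 0.519625 + 0.143755 = 0.663380
Configurations with actual fire contribute 0.143755, so
  P(actual fire | detector, burnt toast) = 0.143755 / 0.663380 ≈ 0.2167
Conditioning on burnt toast lowers the posterior on actual fire: the classic explaining-away effect in a common-effect structure.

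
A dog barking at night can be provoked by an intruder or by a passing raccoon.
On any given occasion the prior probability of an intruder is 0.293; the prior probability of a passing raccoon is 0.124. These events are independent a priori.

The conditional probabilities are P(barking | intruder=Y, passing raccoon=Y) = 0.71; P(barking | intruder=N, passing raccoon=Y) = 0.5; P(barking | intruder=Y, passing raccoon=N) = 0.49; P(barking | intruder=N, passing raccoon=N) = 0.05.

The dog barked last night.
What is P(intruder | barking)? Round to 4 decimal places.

Numerator (weight on configurations with intruder): 0.125767 + 0.025796 = 0.151563
Denominator P(barking): 0.05*0.707*0.876 + 0.5*0.707*0.124 + 0.49*0.293*0.876 + 0.71*0.293*0.124 = 0.226364
P(intruder | barking) = 0.151563/0.226364 ≈ 0.6696

P(intruder | barking) ≈ 0.6696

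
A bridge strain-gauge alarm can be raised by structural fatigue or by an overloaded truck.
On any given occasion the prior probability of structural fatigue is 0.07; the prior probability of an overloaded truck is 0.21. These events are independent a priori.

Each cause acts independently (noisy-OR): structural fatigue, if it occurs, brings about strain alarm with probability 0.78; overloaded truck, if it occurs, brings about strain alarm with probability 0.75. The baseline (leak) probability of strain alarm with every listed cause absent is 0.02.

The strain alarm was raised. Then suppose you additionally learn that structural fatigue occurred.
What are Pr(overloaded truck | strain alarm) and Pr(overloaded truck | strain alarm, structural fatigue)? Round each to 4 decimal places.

Pr(overloaded truck | strain alarm) ≈ 0.7354; Pr(overloaded truck | strain alarm, structural fatigue) ≈ 0.2428

Under noisy-OR, P(strain alarm | causes) = 1 − (1−0.02)·∏(1−qᵢ) over the active causes.
Sum P(strain alarm|·) weighted by the priors over the 4 (structural fatigue, overloaded truck) configurations:
  P(strain alarm) = 0.02·0.93·0.79 + 0.755·0.93·0.21 + 0.7844·0.07·0.79 + 0.9461·0.07·0.21
        = 0.014694 + 0.147452 + 0.043377 + 0.013908 = 0.219431
Configurations with overloaded truck contribute 0.161360, so
  P(overloaded truck | strain alarm) = 0.161360 / 0.219431 ≈ 0.7354

With the extra evidence:
P(strain alarm | structural fatigue) = 0.7844*0.79 + 0.9461*0.21 = 0.619676 + 0.198681 = 0.818357
Restricting to configurations with overloaded truck present: 0.9461*0.21 = 0.198681.
Hence the posterior is 0.198681/0.818357 ≈ 0.2428.
Conditioning on structural fatigue lowers the posterior on overloaded truck: the classic explaining-away effect in a common-effect structure.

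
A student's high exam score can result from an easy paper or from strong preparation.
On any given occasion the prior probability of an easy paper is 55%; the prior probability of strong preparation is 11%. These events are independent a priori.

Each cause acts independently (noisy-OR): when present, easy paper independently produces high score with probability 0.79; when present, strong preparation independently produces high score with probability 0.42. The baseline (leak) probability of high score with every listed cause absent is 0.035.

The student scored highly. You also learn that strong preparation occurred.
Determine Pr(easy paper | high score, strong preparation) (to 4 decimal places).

Under noisy-OR, P(high score | causes) = 1 − (1−0.035)·∏(1−qᵢ) over the active causes.
P(high score | strong preparation) = 0.4403*0.45 + 0.882463*0.55 = 0.198135 + 0.485355 = 0.683490
The easy paper-present share is 0.882463*0.55 = 0.485355.
P(easy paper | high score, strong preparation) = 0.485355 / 0.683490 ≈ 0.7101

Pr(easy paper | high score, strong preparation) ≈ 0.7101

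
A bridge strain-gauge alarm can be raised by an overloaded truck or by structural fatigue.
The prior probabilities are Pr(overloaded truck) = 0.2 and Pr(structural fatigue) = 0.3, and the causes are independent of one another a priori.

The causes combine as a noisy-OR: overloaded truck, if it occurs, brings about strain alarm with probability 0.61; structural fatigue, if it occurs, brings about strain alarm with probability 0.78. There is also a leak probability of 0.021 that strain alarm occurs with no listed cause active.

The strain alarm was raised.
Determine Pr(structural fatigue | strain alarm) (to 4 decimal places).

Under noisy-OR, P(strain alarm | causes) = 1 − (1−0.021)·∏(1−qᵢ) over the active causes.
Sum P(strain alarm|·) weighted by the priors over the 4 (overloaded truck, structural fatigue) configurations:
  P(strain alarm) = 0.021×0.8×0.7 + 0.78462×0.8×0.3 + 0.61819×0.2×0.7 + 0.916002×0.2×0.3
        = 0.011760 + 0.188309 + 0.086547 + 0.054960 = 0.341576
Configurations with structural fatigue contribute 0.243269, so
  P(structural fatigue | strain alarm) = 0.243269 / 0.341576 ≈ 0.7122

Pr(structural fatigue | strain alarm) ≈ 0.7122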